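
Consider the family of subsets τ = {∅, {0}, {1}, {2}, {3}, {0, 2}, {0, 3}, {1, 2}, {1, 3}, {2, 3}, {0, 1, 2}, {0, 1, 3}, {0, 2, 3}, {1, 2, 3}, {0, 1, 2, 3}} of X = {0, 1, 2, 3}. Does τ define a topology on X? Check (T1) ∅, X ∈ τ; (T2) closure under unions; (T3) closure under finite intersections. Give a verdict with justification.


τ is NOT a topology on X.

Axiom (T1): ∅ ∈ τ? Yes; X ∈ τ? Yes.
Axiom (T2/T3): check pairwise unions and intersections of members of τ.
Counterexample for (T2): {0} ∪ {1} = {0, 1} ∉ τ. Therefore τ is NOT a topology.


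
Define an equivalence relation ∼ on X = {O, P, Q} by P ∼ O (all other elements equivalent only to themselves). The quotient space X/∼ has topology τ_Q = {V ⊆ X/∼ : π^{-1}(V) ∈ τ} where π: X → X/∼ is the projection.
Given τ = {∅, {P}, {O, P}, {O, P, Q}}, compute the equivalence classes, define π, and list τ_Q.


X/∼ = {[O=P], [Q]}; |τ_Q| = 3.

Equivalence classes: [O=P], [Q].
Quotient map π: X → X/∼ sends O ↦ [O=P], P ↦ [O=P], Q ↦ [Q].
For each subset V ⊆ X/∼, compute π^{-1}(V) ⊆ X and check whether π^{-1}(V) ∈ τ. V is open in τ_Q iff π^{-1}(V) ∈ τ.
  V = {}: π^{-1}(V) = ∅ ∈ τ ✓.
  V = {[O=P]}: π^{-1}(V) = {O, P} ∈ τ ✓.
  V = {[Q]}: π^{-1}(V) = {Q} ∉ τ ✗.
  V = {[O=P], [Q]}: π^{-1}(V) = {O, P, Q} ∈ τ ✓.
Open sets in the quotient: τ_Q = {{}, {[O=P]}, {[O=P], [Q]}} (3 elements).


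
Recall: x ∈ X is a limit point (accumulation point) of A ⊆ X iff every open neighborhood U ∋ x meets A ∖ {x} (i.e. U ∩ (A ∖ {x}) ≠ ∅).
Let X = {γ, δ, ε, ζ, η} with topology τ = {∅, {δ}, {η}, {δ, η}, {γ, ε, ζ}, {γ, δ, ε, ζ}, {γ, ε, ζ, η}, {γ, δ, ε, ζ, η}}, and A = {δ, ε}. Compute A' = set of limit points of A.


A' = {γ, ζ}

For each x ∈ X, list the open sets U ∈ τ with x ∈ U, then check whether U ∩ (A ∖ {x}) ≠ ∅ for every such U.
  x = γ: opens ∋ x are {γ, ε, ζ}, {γ, δ, ε, ζ}, {γ, ε, ζ, η}, {γ, δ, ε, ζ, η}; each meets A ∖ {γ}, so x IS a limit point.
  x = δ: open {δ} ∋ x has {δ} ∩ (A ∖ {δ}) = ∅, so x is NOT a limit point.
  x = ε: open {γ, ε, ζ} ∋ x has {γ, ε, ζ} ∩ (A ∖ {ε}) = ∅, so x is NOT a limit point.
  x = ζ: opens ∋ x are {γ, ε, ζ}, {γ, δ, ε, ζ}, {γ, ε, ζ, η}, {γ, δ, ε, ζ, η}; each meets A ∖ {ζ}, so x IS a limit point.
  x = η: open {η} ∋ x has {η} ∩ (A ∖ {η}) = ∅, so x is NOT a limit point.
Collecting: A' = {γ, ζ}.


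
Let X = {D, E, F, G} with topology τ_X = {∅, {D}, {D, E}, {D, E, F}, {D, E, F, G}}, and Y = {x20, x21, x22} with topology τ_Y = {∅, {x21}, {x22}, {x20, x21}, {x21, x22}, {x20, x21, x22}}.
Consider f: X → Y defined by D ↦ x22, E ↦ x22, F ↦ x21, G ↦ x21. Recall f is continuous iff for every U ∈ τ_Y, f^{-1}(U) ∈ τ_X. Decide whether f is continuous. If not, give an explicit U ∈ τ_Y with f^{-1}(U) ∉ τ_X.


f is NOT continuous.

Compute f^{-1}(U) for each U ∈ τ_Y:
  U = ∅: f^{-1}(U) = ∅ ∈ τ_X ✓.
  U = {x21}: f^{-1}(U) = {F, G} ∉ τ_X ✗.
  U = {x22}: f^{-1}(U) = {D, E} ∈ τ_X ✓.
  U = {x20, x21}: f^{-1}(U) = {F, G} ∉ τ_X ✗.
  U = {x21, x22}: f^{-1}(U) = {D, E, F, G} ∈ τ_X ✓.
  U = {x20, x21, x22}: f^{-1}(U) = {D, E, F, G} ∈ τ_X ✓.
Found U = {x21} with f^{-1}(U) = {F, G} not in τ_X. Therefore f is NOT continuous.


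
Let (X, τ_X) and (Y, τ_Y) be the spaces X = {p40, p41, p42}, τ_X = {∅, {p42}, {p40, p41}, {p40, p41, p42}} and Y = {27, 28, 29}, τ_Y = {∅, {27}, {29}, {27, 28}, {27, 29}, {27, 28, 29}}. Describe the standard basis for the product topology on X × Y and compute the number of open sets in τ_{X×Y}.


Basis B = {∅ × ∅, {p42} × {27}, {p42} × {29}, {p40, p41} × {27}, {p40, p41} × {29}, {p42} × {27, 28}, {p42} × {27, 29}, {p40, p41, p42} × {27}, {p40, p41, p42} × {29}, {p42} × {27, 28, 29}, {p40, p41} × {27, 28}, {p40, p41} × {27, 29}, {p40, p41} × {27, 28, 29}, {p40, p41, p42} × {27, 28}, {p40, p41, p42} × {27, 29}, {p40, p41, p42} × {27, 28, 29}}; |τ_{X×Y}| = 36.

Enumerate products U × V with U ∈ τ_X, V ∈ τ_Y (deduplicated):
  ∅ × ∅ = {} (∅)
  {p42} × {27} = {(p42,27)}
  {p42} × {29} = {(p42,29)}
  {p40, p41} × {27} = {(p40,27), (p41,27)}
  {p40, p41} × {29} = {(p40,29), (p41,29)}
  {p42} × {27, 28} = {(p42,27), (p42,28)}
  {p42} × {27, 29} = {(p42,27), (p42,29)}
  {p40, p41, p42} × {27} = {(p40,27), (p41,27), (p42,27)}
  {p40, p41, p42} × {29} = {(p40,29), (p41,29), (p42,29)}
  {p42} × {27, 28, 29} = {(p42,27), (p42,28), (p42,29)}
  {p40, p41} × {27, 28} = {(p40,27), (p40,28), (p41,27), (p41,28)}
  {p40, p41} × {27, 29} = {(p40,27), (p40,29), (p41,27), (p41,29)}
  {p40, p41} × {27, 28, 29} = {(p40,27), (p40,28), (p40,29), (p41,27), (p41,28), (p41,29)}
  {p40, p41, p42} × {27, 28} = {(p40,27), (p40,28), (p41,27), (p41,28), (p42,27), (p42,28)}
  {p40, p41, p42} × {27, 29} = {(p40,27), (p40,29), (p41,27), (p41,29), (p42,27), (p42,29)}
  {p40, p41, p42} × {27, 28, 29} = {(p40,27), (p40,28), (p40,29), (p41,27), (p41,28), (p41,29), (p42,27), (p42,28), (p42,29)}
These 16 distinct sets form the basis B.
Close under arbitrary unions to get τ_{X×Y}; counting gives |τ_{X×Y}| = 36.


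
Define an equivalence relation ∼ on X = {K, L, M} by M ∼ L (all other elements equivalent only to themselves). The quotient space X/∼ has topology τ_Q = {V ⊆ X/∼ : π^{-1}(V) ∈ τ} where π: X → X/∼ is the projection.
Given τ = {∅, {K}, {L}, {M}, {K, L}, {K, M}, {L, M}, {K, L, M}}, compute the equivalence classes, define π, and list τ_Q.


X/∼ = {[K], [L=M]}; |τ_Q| = 4.

Equivalence classes: [K], [L=M].
Quotient map π: X → X/∼ sends K ↦ [K], L ↦ [L=M], M ↦ [L=M].
For each subset V ⊆ X/∼, compute π^{-1}(V) ⊆ X and check whether π^{-1}(V) ∈ τ. V is open in τ_Q iff π^{-1}(V) ∈ τ.
  V = {}: π^{-1}(V) = ∅ ∈ τ ✓.
  V = {[K]}: π^{-1}(V) = {K} ∈ τ ✓.
  V = {[L=M]}: π^{-1}(V) = {L, M} ∈ τ ✓.
  V = {[K], [L=M]}: π^{-1}(V) = {K, L, M} ∈ τ ✓.
Open sets in the quotient: τ_Q = {{}, {[K]}, {[L=M]}, {[K], [L=M]}} (4 elements).


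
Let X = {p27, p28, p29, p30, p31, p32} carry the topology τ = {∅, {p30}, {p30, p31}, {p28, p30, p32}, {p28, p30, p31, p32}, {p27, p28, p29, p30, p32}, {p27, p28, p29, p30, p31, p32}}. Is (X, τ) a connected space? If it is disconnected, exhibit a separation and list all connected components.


(X, τ) is connected.

Find clopen sets (U ∈ τ with X ∖ U ∈ τ):
  U = ∅, X ∖ U = {p27, p28, p29, p30, p31, p32} — both open, so U is clopen.
  U = {p27, p28, p29, p30, p31, p32}, X ∖ U = ∅ — both open, so U is clopen.
Only trivial clopens (∅ and X) exist, so (X, τ) is connected.
Compute connected components by grouping points that agree on all clopens:
  component: {p27, p28, p29, p30, p31, p32}


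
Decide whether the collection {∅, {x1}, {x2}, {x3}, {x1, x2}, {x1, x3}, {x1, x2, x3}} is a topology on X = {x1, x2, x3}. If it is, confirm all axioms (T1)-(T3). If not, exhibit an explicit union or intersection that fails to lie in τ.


τ is NOT a topology on X.

Axiom (T1): ∅ ∈ τ? Yes; X ∈ τ? Yes.
Axiom (T2/T3): check pairwise unions and intersections of members of τ.
Counterexample for (T2): {x2} ∪ {x3} = {x2, x3} ∉ τ. Therefore τ is NOT a topology.


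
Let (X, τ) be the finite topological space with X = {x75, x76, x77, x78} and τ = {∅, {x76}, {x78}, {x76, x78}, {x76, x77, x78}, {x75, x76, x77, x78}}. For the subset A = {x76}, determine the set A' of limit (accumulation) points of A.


A' = {x75, x77}

For each x ∈ X, list the open sets U ∈ τ with x ∈ U, then check whether U ∩ (A ∖ {x}) ≠ ∅ for every such U.
  x = x75: opens ∋ x are {x75, x76, x77, x78}; each meets A ∖ {x75}, so x IS a limit point.
  x = x76: open {x76} ∋ x has {x76} ∩ (A ∖ {x76}) = ∅, so x is NOT a limit point.
  x = x77: opens ∋ x are {x76, x77, x78}, {x75, x76, x77, x78}; each meets A ∖ {x77}, so x IS a limit point.
  x = x78: open {x78} ∋ x has {x78} ∩ (A ∖ {x78}) = ∅, so x is NOT a limit point.
Collecting: A' = {x75, x77}.


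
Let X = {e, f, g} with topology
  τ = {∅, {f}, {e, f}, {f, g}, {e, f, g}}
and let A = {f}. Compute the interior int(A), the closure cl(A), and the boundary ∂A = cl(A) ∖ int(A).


int(A) = {f}, cl(A) = {e, f, g}, ∂A = {e, g}.

Closed sets in (X, τ) are complements of opens:
  closed(X, τ) = {∅, {e}, {g}, {e, g}, {e, f, g}}.
int(A) = ⋃ {U ∈ τ : U ⊆ A}. Opens contained in A: ∅, {f}.
Taking the union of these: int(A) = {f}.
cl(A) = ⋂ {C closed : A ⊆ C}. Closed sets containing A: {e, f, g}.
Intersecting these: cl(A) = {e, f, g}.
∂A = cl(A) ∖ int(A) = {e, f, g} ∖ {f} = {e, g}.


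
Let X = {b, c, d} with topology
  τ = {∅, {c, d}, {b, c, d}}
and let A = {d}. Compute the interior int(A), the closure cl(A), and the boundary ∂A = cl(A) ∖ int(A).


int(A) = ∅, cl(A) = {b, c, d}, ∂A = {b, c, d}.

Closed sets in (X, τ) are complements of opens:
  closed(X, τ) = {∅, {b}, {b, c, d}}.
int(A) = ⋃ {U ∈ τ : U ⊆ A}. Opens contained in A: ∅.
Taking the union of these: int(A) = ∅.
cl(A) = ⋂ {C closed : A ⊆ C}. Closed sets containing A: {b, c, d}.
Intersecting these: cl(A) = {b, c, d}.
∂A = cl(A) ∖ int(A) = {b, c, d} ∖ ∅ = {b, c, d}.


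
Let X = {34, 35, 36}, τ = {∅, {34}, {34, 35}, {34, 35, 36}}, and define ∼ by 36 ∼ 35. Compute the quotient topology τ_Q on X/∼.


X/∼ = {[34], [35=36]}; |τ_Q| = 3.

Equivalence classes: [34], [35=36].
Quotient map π: X → X/∼ sends 34 ↦ [34], 35 ↦ [35=36], 36 ↦ [35=36].
For each subset V ⊆ X/∼, compute π^{-1}(V) ⊆ X and check whether π^{-1}(V) ∈ τ. V is open in τ_Q iff π^{-1}(V) ∈ τ.
  V = {}: π^{-1}(V) = ∅ ∈ τ ✓.
  V = {[34]}: π^{-1}(V) = {34} ∈ τ ✓.
  V = {[35=36]}: π^{-1}(V) = {35, 36} ∉ τ ✗.
  V = {[34], [35=36]}: π^{-1}(V) = {34, 35, 36} ∈ τ ✓.
Open sets in the quotient: τ_Q = {{}, {[34]}, {[34], [35=36]}} (3 elements).


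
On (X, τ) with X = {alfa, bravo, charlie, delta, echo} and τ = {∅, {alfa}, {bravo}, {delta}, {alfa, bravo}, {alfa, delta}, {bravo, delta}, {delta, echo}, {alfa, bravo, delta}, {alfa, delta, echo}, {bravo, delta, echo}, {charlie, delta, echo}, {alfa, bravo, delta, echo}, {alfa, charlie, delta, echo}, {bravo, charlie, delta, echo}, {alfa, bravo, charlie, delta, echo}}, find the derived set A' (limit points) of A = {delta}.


A' = {charlie, echo}

For each x ∈ X, list the open sets U ∈ τ with x ∈ U, then check whether U ∩ (A ∖ {x}) ≠ ∅ for every such U.
  x = alfa: open {alfa} ∋ x has {alfa} ∩ (A ∖ {alfa}) = ∅, so x is NOT a limit point.
  x = bravo: open {bravo} ∋ x has {bravo} ∩ (A ∖ {bravo}) = ∅, so x is NOT a limit point.
  x = charlie: opens ∋ x are {charlie, delta, echo}, {alfa, charlie, delta, echo}, {bravo, charlie, delta, echo}, {alfa, bravo, charlie, delta, echo}; each meets A ∖ {charlie}, so x IS a limit point.
  x = delta: open {delta} ∋ x has {delta} ∩ (A ∖ {delta}) = ∅, so x is NOT a limit point.
  x = echo: opens ∋ x are {delta, echo}, {alfa, delta, echo}, {bravo, delta, echo}, {charlie, delta, echo}, {alfa, bravo, delta, echo}, {alfa, charlie, delta, echo}, {bravo, charlie, delta, echo}, {alfa, bravo, charlie, delta, echo}; each meets A ∖ {echo}, so x IS a limit point.
Collecting: A' = {charlie, echo}.


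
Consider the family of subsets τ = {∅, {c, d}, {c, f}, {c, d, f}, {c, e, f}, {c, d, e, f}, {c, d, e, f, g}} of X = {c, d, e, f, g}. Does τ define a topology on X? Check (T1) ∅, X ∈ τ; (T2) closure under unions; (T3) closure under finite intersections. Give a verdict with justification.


τ is NOT a topology on X.

Axiom (T1): ∅ ∈ τ? Yes; X ∈ τ? Yes.
Axiom (T2/T3): check pairwise unions and intersections of members of τ.
Counterexample for (T3): {c, d} ∩ {c, f} = {c} ∉ τ. Therefore τ is NOT a topology.


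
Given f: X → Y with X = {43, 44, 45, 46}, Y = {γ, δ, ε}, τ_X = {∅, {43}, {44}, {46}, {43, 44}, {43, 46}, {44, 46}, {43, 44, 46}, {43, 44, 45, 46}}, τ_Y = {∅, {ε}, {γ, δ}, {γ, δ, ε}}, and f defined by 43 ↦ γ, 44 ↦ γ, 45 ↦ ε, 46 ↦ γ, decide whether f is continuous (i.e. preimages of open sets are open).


f is NOT continuous.

Compute f^{-1}(U) for each U ∈ τ_Y:
  U = ∅: f^{-1}(U) = ∅ ∈ τ_X ✓.
  U = {ε}: f^{-1}(U) = {45} ∉ τ_X ✗.
  U = {γ, δ}: f^{-1}(U) = {43, 44, 46} ∈ τ_X ✓.
  U = {γ, δ, ε}: f^{-1}(U) = {43, 44, 45, 46} ∈ τ_X ✓.
Found U = {ε} with f^{-1}(U) = {45} not in τ_X. Therefore f is NOT continuous.


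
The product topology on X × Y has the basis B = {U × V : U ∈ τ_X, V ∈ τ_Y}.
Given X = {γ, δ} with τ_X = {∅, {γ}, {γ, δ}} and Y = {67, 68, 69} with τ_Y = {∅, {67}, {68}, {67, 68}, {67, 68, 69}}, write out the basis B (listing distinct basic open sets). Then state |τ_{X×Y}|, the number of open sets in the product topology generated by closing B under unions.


Basis B = {∅ × ∅, {γ} × {67}, {γ} × {68}, {γ} × {67, 68}, {γ, δ} × {67}, {γ, δ} × {68}, {γ} × {67, 68, 69}, {γ, δ} × {67, 68}, {γ, δ} × {67, 68, 69}}; |τ_{X×Y}| = 14.

Enumerate products U × V with U ∈ τ_X, V ∈ τ_Y (deduplicated):
  ∅ × ∅ = {} (∅)
  {γ} × {67} = {(γ,67)}
  {γ} × {68} = {(γ,68)}
  {γ} × {67, 68} = {(γ,67), (γ,68)}
  {γ, δ} × {67} = {(γ,67), (δ,67)}
  {γ, δ} × {68} = {(γ,68), (δ,68)}
  {γ} × {67, 68, 69} = {(γ,67), (γ,68), (γ,69)}
  {γ, δ} × {67, 68} = {(γ,67), (γ,68), (δ,67), (δ,68)}
  {γ, δ} × {67, 68, 69} = {(γ,67), (γ,68), (γ,69), (δ,67), (δ,68), (δ,69)}
These 9 distinct sets form the basis B.
Close under arbitrary unions to get τ_{X×Y}; counting gives |τ_{X×Y}| = 14.


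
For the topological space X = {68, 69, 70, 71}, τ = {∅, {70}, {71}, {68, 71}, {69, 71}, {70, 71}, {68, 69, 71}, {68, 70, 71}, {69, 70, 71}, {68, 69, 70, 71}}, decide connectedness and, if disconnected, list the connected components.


(X, τ) is disconnected; components = [{70}, {68, 69, 71}].

Find clopen sets (U ∈ τ with X ∖ U ∈ τ):
  U = ∅, X ∖ U = {68, 69, 70, 71} — both open, so U is clopen.
  U = {70}, X ∖ U = {68, 69, 71} — both open, so U is clopen.
  U = {68, 69, 71}, X ∖ U = {70} — both open, so U is clopen.
  U = {68, 69, 70, 71}, X ∖ U = ∅ — both open, so U is clopen.
Nontrivial clopen(s) exist: e.g. {68, 69, 71}. So (X, τ) is disconnected.
Compute connected components by grouping points that agree on all clopens:
  component: {70}
  component: {68, 69, 71}


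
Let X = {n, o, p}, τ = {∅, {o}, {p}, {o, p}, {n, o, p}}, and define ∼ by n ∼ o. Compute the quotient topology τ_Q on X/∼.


X/∼ = {[n=o], [p]}; |τ_Q| = 3.

Equivalence classes: [n=o], [p].
Quotient map π: X → X/∼ sends n ↦ [n=o], o ↦ [n=o], p ↦ [p].
For each subset V ⊆ X/∼, compute π^{-1}(V) ⊆ X and check whether π^{-1}(V) ∈ τ. V is open in τ_Q iff π^{-1}(V) ∈ τ.
  V = {}: π^{-1}(V) = ∅ ∈ τ ✓.
  V = {[n=o]}: π^{-1}(V) = {n, o} ∉ τ ✗.
  V = {[p]}: π^{-1}(V) = {p} ∈ τ ✓.
  V = {[n=o], [p]}: π^{-1}(V) = {n, o, p} ∈ τ ✓.
Open sets in the quotient: τ_Q = {{}, {[p]}, {[n=o], [p]}} (3 elements).


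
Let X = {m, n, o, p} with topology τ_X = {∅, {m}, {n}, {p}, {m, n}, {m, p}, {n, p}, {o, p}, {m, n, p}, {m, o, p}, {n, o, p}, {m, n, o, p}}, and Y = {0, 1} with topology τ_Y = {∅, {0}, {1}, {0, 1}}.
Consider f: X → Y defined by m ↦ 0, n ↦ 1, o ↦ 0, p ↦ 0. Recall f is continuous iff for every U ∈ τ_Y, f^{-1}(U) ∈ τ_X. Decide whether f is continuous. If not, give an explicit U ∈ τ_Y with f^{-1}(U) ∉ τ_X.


f IS continuous.

Compute f^{-1}(U) for each U ∈ τ_Y:
  U = ∅: f^{-1}(U) = ∅ ∈ τ_X ✓.
  U = {0}: f^{-1}(U) = {m, o, p} ∈ τ_X ✓.
  U = {1}: f^{-1}(U) = {n} ∈ τ_X ✓.
  U = {0, 1}: f^{-1}(U) = {m, n, o, p} ∈ τ_X ✓.
Every preimage lies in τ_X, so f IS continuous.


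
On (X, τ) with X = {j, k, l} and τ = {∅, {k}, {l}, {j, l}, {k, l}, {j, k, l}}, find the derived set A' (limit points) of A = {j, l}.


A' = {j}

For each x ∈ X, list the open sets U ∈ τ with x ∈ U, then check whether U ∩ (A ∖ {x}) ≠ ∅ for every such U.
  x = j: opens ∋ x are {j, l}, {j, k, l}; each meets A ∖ {j}, so x IS a limit point.
  x = k: open {k} ∋ x has {k} ∩ (A ∖ {k}) = ∅, so x is NOT a limit point.
  x = l: open {l} ∋ x has {l} ∩ (A ∖ {l}) = ∅, so x is NOT a limit point.
Collecting: A' = {j}.


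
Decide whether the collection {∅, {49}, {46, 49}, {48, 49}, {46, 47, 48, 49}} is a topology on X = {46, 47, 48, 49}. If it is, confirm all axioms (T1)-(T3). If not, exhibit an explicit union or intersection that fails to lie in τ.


τ is NOT a topology on X.

Axiom (T1): ∅ ∈ τ? Yes; X ∈ τ? Yes.
Axiom (T2/T3): check pairwise unions and intersections of members of τ.
Counterexample for (T2): {46, 49} ∪ {48, 49} = {46, 48, 49} ∉ τ. Therefore τ is NOT a topology.


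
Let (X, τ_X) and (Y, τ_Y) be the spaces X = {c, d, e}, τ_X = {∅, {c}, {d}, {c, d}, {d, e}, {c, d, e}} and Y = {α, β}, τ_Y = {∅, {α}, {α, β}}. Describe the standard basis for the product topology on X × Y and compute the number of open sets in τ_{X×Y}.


Basis B = {∅ × ∅, {c} × {α}, {d} × {α}, {c} × {α, β}, {c, d} × {α}, {d} × {α, β}, {d, e} × {α}, {c, d, e} × {α}, {c, d} × {α, β}, {d, e} × {α, β}, {c, d, e} × {α, β}}; |τ_{X×Y}| = 18.

Enumerate products U × V with U ∈ τ_X, V ∈ τ_Y (deduplicated):
  ∅ × ∅ = {} (∅)
  {c} × {α} = {(c,α)}
  {d} × {α} = {(d,α)}
  {c} × {α, β} = {(c,α), (c,β)}
  {c, d} × {α} = {(c,α), (d,α)}
  {d} × {α, β} = {(d,α), (d,β)}
  {d, e} × {α} = {(d,α), (e,α)}
  {c, d, e} × {α} = {(c,α), (d,α), (e,α)}
  {c, d} × {α, β} = {(c,α), (c,β), (d,α), (d,β)}
  {d, e} × {α, β} = {(d,α), (d,β), (e,α), (e,β)}
  {c, d, e} × {α, β} = {(c,α), (c,β), (d,α), (d,β), (e,α), (e,β)}
These 11 distinct sets form the basis B.
Close under arbitrary unions to get τ_{X×Y}; counting gives |τ_{X×Y}| = 18.


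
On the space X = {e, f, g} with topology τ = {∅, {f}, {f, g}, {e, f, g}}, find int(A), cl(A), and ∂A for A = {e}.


int(A) = ∅, cl(A) = {e}, ∂A = {e}.

Closed sets in (X, τ) are complements of opens:
  closed(X, τ) = {∅, {e}, {e, g}, {e, f, g}}.
int(A) = ⋃ {U ∈ τ : U ⊆ A}. Opens contained in A: ∅.
Taking the union of these: int(A) = ∅.
cl(A) = ⋂ {C closed : A ⊆ C}. Closed sets containing A: {e}, {e, g}, {e, f, g}.
Intersecting these: cl(A) = {e}.
∂A = cl(A) ∖ int(A) = {e} ∖ ∅ = {e}.


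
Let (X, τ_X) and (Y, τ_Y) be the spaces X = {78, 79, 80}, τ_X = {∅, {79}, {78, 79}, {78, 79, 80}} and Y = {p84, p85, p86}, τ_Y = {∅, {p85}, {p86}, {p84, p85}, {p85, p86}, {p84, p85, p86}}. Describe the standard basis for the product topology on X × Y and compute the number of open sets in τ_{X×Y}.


Basis B = {∅ × ∅, {79} × {p85}, {79} × {p86}, {78, 79} × {p85}, {78, 79} × {p86}, {79} × {p84, p85}, {79} × {p85, p86}, {78, 79, 80} × {p85}, {78, 79, 80} × {p86}, {79} × {p84, p85, p86}, {78, 79} × {p84, p85}, {78, 79} × {p85, p86}, {78, 79} × {p84, p85, p86}, {78, 79, 80} × {p84, p85}, {78, 79, 80} × {p85, p86}, {78, 79, 80} × {p84, p85, p86}}; |τ_{X×Y}| = 40.

Enumerate products U × V with U ∈ τ_X, V ∈ τ_Y (deduplicated):
  ∅ × ∅ = {} (∅)
  {79} × {p85} = {(79,p85)}
  {79} × {p86} = {(79,p86)}
  {78, 79} × {p85} = {(78,p85), (79,p85)}
  {78, 79} × {p86} = {(78,p86), (79,p86)}
  {79} × {p84, p85} = {(79,p84), (79,p85)}
  {79} × {p85, p86} = {(79,p85), (79,p86)}
  {78, 79, 80} × {p85} = {(78,p85), (79,p85), (80,p85)}
  {78, 79, 80} × {p86} = {(78,p86), (79,p86), (80,p86)}
  {79} × {p84, p85, p86} = {(79,p84), (79,p85), (79,p86)}
  {78, 79} × {p84, p85} = {(78,p84), (78,p85), (79,p84), (79,p85)}
  {78, 79} × {p85, p86} = {(78,p85), (78,p86), (79,p85), (79,p86)}
  {78, 79} × {p84, p85, p86} = {(78,p84), (78,p85), (78,p86), (79,p84), (79,p85), (79,p86)}
  {78, 79, 80} × {p84, p85} = {(78,p84), (78,p85), (79,p84), (79,p85), (80,p84), (80,p85)}
  {78, 79, 80} × {p85, p86} = {(78,p85), (78,p86), (79,p85), (79,p86), (80,p85), (80,p86)}
  {78, 79, 80} × {p84, p85, p86} = {(78,p84), (78,p85), (78,p86), (79,p84), (79,p85), (79,p86), (80,p84), (80,p85), (80,p86)}
These 16 distinct sets form the basis B.
Close under arbitrary unions to get τ_{X×Y}; counting gives |τ_{X×Y}| = 40.


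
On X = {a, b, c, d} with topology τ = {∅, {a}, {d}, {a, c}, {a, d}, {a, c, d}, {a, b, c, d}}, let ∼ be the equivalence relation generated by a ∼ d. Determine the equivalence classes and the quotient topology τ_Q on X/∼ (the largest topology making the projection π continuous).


X/∼ = {[a=d], [b], [c]}; |τ_Q| = 4.

Equivalence classes: [a=d], [b], [c].
Quotient map π: X → X/∼ sends a ↦ [a=d], b ↦ [b], c ↦ [c], d ↦ [a=d].
For each subset V ⊆ X/∼, compute π^{-1}(V) ⊆ X and check whether π^{-1}(V) ∈ τ. V is open in τ_Q iff π^{-1}(V) ∈ τ.
  V = {}: π^{-1}(V) = ∅ ∈ τ ✓.
  V = {[a=d]}: π^{-1}(V) = {a, d} ∈ τ ✓.
  V = {[b]}: π^{-1}(V) = {b} ∉ τ ✗.
  V = {[a=d], [b]}: π^{-1}(V) = {a, b, d} ∉ τ ✗.
  V = {[c]}: π^{-1}(V) = {c} ∉ τ ✗.
  V = {[a=d], [c]}: π^{-1}(V) = {a, c, d} ∈ τ ✓.
  V = {[b], [c]}: π^{-1}(V) = {b, c} ∉ τ ✗.
  V = {[a=d], [b], [c]}: π^{-1}(V) = {a, b, c, d} ∈ τ ✓.
Open sets in the quotient: τ_Q = {{}, {[a=d]}, {[a=d], [c]}, {[a=d], [b], [c]}} (4 elements).


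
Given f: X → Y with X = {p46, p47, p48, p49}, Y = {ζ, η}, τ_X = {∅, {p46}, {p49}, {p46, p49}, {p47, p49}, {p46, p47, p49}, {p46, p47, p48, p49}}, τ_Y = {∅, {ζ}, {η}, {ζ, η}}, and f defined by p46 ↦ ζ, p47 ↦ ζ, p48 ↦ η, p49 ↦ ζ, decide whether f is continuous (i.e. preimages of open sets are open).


f is NOT continuous.

Compute f^{-1}(U) for each U ∈ τ_Y:
  U = ∅: f^{-1}(U) = ∅ ∈ τ_X ✓.
  U = {ζ}: f^{-1}(U) = {p46, p47, p49} ∈ τ_X ✓.
  U = {η}: f^{-1}(U) = {p48} ∉ τ_X ✗.
  U = {ζ, η}: f^{-1}(U) = {p46, p47, p48, p49} ∈ τ_X ✓.
Found U = {η} with f^{-1}(U) = {p48} not in τ_X. Therefore f is NOT continuous.


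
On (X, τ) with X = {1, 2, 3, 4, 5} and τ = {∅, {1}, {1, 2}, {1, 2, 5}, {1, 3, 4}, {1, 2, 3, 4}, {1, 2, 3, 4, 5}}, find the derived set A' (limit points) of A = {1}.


A' = {2, 3, 4, 5}

For each x ∈ X, list the open sets U ∈ τ with x ∈ U, then check whether U ∩ (A ∖ {x}) ≠ ∅ for every such U.
  x = 1: open {1} ∋ x has {1} ∩ (A ∖ {1}) = ∅, so x is NOT a limit point.
  x = 2: opens ∋ x are {1, 2}, {1, 2, 5}, {1, 2, 3, 4}, {1, 2, 3, 4, 5}; each meets A ∖ {2}, so x IS a limit point.
  x = 3: opens ∋ x are {1, 3, 4}, {1, 2, 3, 4}, {1, 2, 3, 4, 5}; each meets A ∖ {3}, so x IS a limit point.
  x = 4: opens ∋ x are {1, 3, 4}, {1, 2, 3, 4}, {1, 2, 3, 4, 5}; each meets A ∖ {4}, so x IS a limit point.
  x = 5: opens ∋ x are {1, 2, 5}, {1, 2, 3, 4, 5}; each meets A ∖ {5}, so x IS a limit point.
Collecting: A' = {2, 3, 4, 5}.


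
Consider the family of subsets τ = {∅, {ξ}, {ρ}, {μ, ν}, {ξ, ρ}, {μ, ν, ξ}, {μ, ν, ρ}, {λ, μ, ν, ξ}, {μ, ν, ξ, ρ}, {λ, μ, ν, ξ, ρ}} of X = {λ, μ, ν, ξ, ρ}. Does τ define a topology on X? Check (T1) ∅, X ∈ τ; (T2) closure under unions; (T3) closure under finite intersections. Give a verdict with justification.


τ IS a topology on X.

Axiom (T1): ∅ ∈ τ? Yes; X ∈ τ? Yes.
Axiom (T2/T3): check pairwise unions and intersections of members of τ.
All pairwise intersections and unions checked — each lies in τ. Therefore τ satisfies (T1), (T2), (T3): it IS a topology on X.


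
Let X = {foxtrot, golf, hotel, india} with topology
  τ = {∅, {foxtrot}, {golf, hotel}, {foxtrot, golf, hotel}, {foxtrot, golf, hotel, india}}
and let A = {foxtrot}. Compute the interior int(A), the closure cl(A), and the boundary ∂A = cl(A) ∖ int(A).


int(A) = {foxtrot}, cl(A) = {foxtrot, india}, ∂A = {india}.

Closed sets in (X, τ) are complements of opens:
  closed(X, τ) = {∅, {india}, {foxtrot, india}, {golf, hotel, india}, {foxtrot, golf, hotel, india}}.
int(A) = ⋃ {U ∈ τ : U ⊆ A}. Opens contained in A: ∅, {foxtrot}.
Taking the union of these: int(A) = {foxtrot}.
cl(A) = ⋂ {C closed : A ⊆ C}. Closed sets containing A: {foxtrot, india}, {foxtrot, golf, hotel, india}.
Intersecting these: cl(A) = {foxtrot, india}.
∂A = cl(A) ∖ int(A) = {foxtrot, india} ∖ {foxtrot} = {india}.


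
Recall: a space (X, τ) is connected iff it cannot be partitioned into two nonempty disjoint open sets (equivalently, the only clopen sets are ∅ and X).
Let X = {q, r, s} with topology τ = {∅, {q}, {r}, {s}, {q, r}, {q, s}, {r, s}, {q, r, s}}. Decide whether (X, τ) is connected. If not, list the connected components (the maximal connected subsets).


(X, τ) is disconnected; components = [{q}, {r}, {s}].

Find clopen sets (U ∈ τ with X ∖ U ∈ τ):
  U = ∅, X ∖ U = {q, r, s} — both open, so U is clopen.
  U = {q}, X ∖ U = {r, s} — both open, so U is clopen.
  U = {r}, X ∖ U = {q, s} — both open, so U is clopen.
  U = {s}, X ∖ U = {q, r} — both open, so U is clopen.
  U = {q, r}, X ∖ U = {s} — both open, so U is clopen.
  U = {q, s}, X ∖ U = {r} — both open, so U is clopen.
  U = {r, s}, X ∖ U = {q} — both open, so U is clopen.
  U = {q, r, s}, X ∖ U = ∅ — both open, so U is clopen.
Nontrivial clopen(s) exist: e.g. {q}. So (X, τ) is disconnected.
Compute connected components by grouping points that agree on all clopens:
  component: {q}
  component: {r}
  component: {s}


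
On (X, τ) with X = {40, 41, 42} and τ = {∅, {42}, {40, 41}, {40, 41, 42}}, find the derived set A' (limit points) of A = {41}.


A' = {40}

For each x ∈ X, list the open sets U ∈ τ with x ∈ U, then check whether U ∩ (A ∖ {x}) ≠ ∅ for every such U.
  x = 40: opens ∋ x are {40, 41}, {40, 41, 42}; each meets A ∖ {40}, so x IS a limit point.
  x = 41: open {40, 41} ∋ x has {40, 41} ∩ (A ∖ {41}) = ∅, so x is NOT a limit point.
  x = 42: open {42} ∋ x has {42} ∩ (A ∖ {42}) = ∅, so x is NOT a limit point.
Collecting: A' = {40}.


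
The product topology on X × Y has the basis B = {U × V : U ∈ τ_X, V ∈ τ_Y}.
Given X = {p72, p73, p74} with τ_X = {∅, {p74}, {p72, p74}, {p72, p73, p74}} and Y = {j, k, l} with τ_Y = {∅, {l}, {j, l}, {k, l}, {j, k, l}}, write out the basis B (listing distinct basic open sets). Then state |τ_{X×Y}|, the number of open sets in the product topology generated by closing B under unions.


Basis B = {∅ × ∅, {p74} × {l}, {p72, p74} × {l}, {p74} × {j, l}, {p74} × {k, l}, {p72, p73, p74} × {l}, {p74} × {j, k, l}, {p72, p74} × {j, l}, {p72, p74} × {k, l}, {p72, p74} × {j, k, l}, {p72, p73, p74} × {j, l}, {p72, p73, p74} × {k, l}, {p72, p73, p74} × {j, k, l}}; |τ_{X×Y}| = 30.

Enumerate products U × V with U ∈ τ_X, V ∈ τ_Y (deduplicated):
  ∅ × ∅ = {} (∅)
  {p74} × {l} = {(p74,l)}
  {p72, p74} × {l} = {(p72,l), (p74,l)}
  {p74} × {j, l} = {(p74,j), (p74,l)}
  {p74} × {k, l} = {(p74,k), (p74,l)}
  {p72, p73, p74} × {l} = {(p72,l), (p73,l), (p74,l)}
  {p74} × {j, k, l} = {(p74,j), (p74,k), (p74,l)}
  {p72, p74} × {j, l} = {(p72,j), (p72,l), (p74,j), (p74,l)}
  {p72, p74} × {k, l} = {(p72,k), (p72,l), (p74,k), (p74,l)}
  {p72, p74} × {j, k, l} = {(p72,j), (p72,k), (p72,l), (p74,j), (p74,k), (p74,l)}
  {p72, p73, p74} × {j, l} = {(p72,j), (p72,l), (p73,j), (p73,l), (p74,j), (p74,l)}
  {p72, p73, p74} × {k, l} = {(p72,k), (p72,l), (p73,k), (p73,l), (p74,k), (p74,l)}
  {p72, p73, p74} × {j, k, l} = {(p72,j), (p72,k), (p72,l), (p73,j), (p73,k), (p73,l), (p74,j), (p74,k), (p74,l)}
These 13 distinct sets form the basis B.
Close under arbitrary unions to get τ_{X×Y}; counting gives |τ_{X×Y}| = 30.


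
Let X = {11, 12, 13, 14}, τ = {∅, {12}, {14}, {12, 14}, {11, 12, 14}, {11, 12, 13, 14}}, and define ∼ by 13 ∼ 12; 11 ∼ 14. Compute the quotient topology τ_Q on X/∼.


X/∼ = {[11=14], [12=13]}; |τ_Q| = 2.

Equivalence classes: [11=14], [12=13].
Quotient map π: X → X/∼ sends 11 ↦ [11=14], 12 ↦ [12=13], 13 ↦ [12=13], 14 ↦ [11=14].
For each subset V ⊆ X/∼, compute π^{-1}(V) ⊆ X and check whether π^{-1}(V) ∈ τ. V is open in τ_Q iff π^{-1}(V) ∈ τ.
  V = {}: π^{-1}(V) = ∅ ∈ τ ✓.
  V = {[11=14]}: π^{-1}(V) = {11, 14} ∉ τ ✗.
  V = {[12=13]}: π^{-1}(V) = {12, 13} ∉ τ ✗.
  V = {[11=14], [12=13]}: π^{-1}(V) = {11, 12, 13, 14} ∈ τ ✓.
Open sets in the quotient: τ_Q = {{}, {[11=14], [12=13]}} (2 elements).


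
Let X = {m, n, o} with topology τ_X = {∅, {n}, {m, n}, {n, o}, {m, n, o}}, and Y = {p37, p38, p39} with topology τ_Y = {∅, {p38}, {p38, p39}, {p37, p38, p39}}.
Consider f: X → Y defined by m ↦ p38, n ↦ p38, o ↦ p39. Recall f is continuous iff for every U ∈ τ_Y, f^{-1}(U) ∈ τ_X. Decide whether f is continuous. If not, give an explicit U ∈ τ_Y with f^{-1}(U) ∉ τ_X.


f IS continuous.

Compute f^{-1}(U) for each U ∈ τ_Y:
  U = ∅: f^{-1}(U) = ∅ ∈ τ_X ✓.
  U = {p38}: f^{-1}(U) = {m, n} ∈ τ_X ✓.
  U = {p38, p39}: f^{-1}(U) = {m, n, o} ∈ τ_X ✓.
  U = {p37, p38, p39}: f^{-1}(U) = {m, n, o} ∈ τ_X ✓.
Every preimage lies in τ_X, so f IS continuous.


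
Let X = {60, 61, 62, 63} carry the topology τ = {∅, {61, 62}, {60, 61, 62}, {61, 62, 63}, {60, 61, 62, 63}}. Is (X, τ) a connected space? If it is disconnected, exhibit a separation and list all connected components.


(X, τ) is connected.

Find clopen sets (U ∈ τ with X ∖ U ∈ τ):
  U = ∅, X ∖ U = {60, 61, 62, 63} — both open, so U is clopen.
  U = {60, 61, 62, 63}, X ∖ U = ∅ — both open, so U is clopen.
Only trivial clopens (∅ and X) exist, so (X, τ) is connected.
Compute connected components by grouping points that agree on all clopens:
  component: {60, 61, 62, 63}


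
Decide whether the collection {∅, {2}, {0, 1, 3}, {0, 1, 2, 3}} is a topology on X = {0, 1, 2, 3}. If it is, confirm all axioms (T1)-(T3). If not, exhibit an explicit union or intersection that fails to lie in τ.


τ IS a topology on X.

Axiom (T1): ∅ ∈ τ? Yes; X ∈ τ? Yes.
Axiom (T2/T3): check pairwise unions and intersections of members of τ.
All pairwise intersections and unions checked — each lies in τ. Therefore τ satisfies (T1), (T2), (T3): it IS a topology on X.


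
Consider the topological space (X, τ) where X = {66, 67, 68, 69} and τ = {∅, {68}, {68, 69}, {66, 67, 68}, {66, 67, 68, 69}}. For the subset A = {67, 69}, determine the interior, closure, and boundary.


int(A) = ∅, cl(A) = {66, 67, 69}, ∂A = {66, 67, 69}.

Closed sets in (X, τ) are complements of opens:
  closed(X, τ) = {∅, {69}, {66, 67}, {66, 67, 69}, {66, 67, 68, 69}}.
int(A) = ⋃ {U ∈ τ : U ⊆ A}. Opens contained in A: ∅.
Taking the union of these: int(A) = ∅.
cl(A) = ⋂ {C closed : A ⊆ C}. Closed sets containing A: {66, 67, 69}, {66, 67, 68, 69}.
Intersecting these: cl(A) = {66, 67, 69}.
∂A = cl(A) ∖ int(A) = {66, 67, 69} ∖ ∅ = {66, 67, 69}.


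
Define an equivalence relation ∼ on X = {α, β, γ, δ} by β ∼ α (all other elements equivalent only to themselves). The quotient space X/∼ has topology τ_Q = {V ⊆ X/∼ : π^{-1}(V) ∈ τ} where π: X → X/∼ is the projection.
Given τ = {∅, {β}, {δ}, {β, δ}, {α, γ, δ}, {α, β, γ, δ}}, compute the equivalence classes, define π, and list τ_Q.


X/∼ = {[α=β], [γ], [δ]}; |τ_Q| = 3.

Equivalence classes: [α=β], [γ], [δ].
Quotient map π: X → X/∼ sends α ↦ [α=β], β ↦ [α=β], γ ↦ [γ], δ ↦ [δ].
For each subset V ⊆ X/∼, compute π^{-1}(V) ⊆ X and check whether π^{-1}(V) ∈ τ. V is open in τ_Q iff π^{-1}(V) ∈ τ.
  V = {}: π^{-1}(V) = ∅ ∈ τ ✓.
  V = {[α=β]}: π^{-1}(V) = {α, β} ∉ τ ✗.
  V = {[γ]}: π^{-1}(V) = {γ} ∉ τ ✗.
  V = {[α=β], [γ]}: π^{-1}(V) = {α, β, γ} ∉ τ ✗.
  V = {[δ]}: π^{-1}(V) = {δ} ∈ τ ✓.
  V = {[α=β], [δ]}: π^{-1}(V) = {α, β, δ} ∉ τ ✗.
  V = {[γ], [δ]}: π^{-1}(V) = {γ, δ} ∉ τ ✗.
  V = {[α=β], [γ], [δ]}: π^{-1}(V) = {α, β, γ, δ} ∈ τ ✓.
Open sets in the quotient: τ_Q = {{}, {[δ]}, {[α=β], [γ], [δ]}} (3 elements).


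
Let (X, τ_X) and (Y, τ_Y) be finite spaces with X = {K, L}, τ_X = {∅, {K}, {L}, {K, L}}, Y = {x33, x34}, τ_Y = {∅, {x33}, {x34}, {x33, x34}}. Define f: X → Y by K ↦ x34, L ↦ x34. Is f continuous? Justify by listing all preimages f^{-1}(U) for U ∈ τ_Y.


f IS continuous.

Compute f^{-1}(U) for each U ∈ τ_Y:
  U = ∅: f^{-1}(U) = ∅ ∈ τ_X ✓.
  U = {x33}: f^{-1}(U) = ∅ ∈ τ_X ✓.
  U = {x34}: f^{-1}(U) = {K, L} ∈ τ_X ✓.
  U = {x33, x34}: f^{-1}(U) = {K, L} ∈ τ_X ✓.
Every preimage lies in τ_X, so f IS continuous.


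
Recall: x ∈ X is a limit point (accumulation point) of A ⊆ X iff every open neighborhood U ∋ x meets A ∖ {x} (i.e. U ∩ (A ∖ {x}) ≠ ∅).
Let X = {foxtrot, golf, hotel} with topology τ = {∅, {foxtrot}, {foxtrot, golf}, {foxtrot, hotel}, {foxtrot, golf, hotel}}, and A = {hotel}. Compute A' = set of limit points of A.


A' = ∅

For each x ∈ X, list the open sets U ∈ τ with x ∈ U, then check whether U ∩ (A ∖ {x}) ≠ ∅ for every such U.
  x = foxtrot: open {foxtrot} ∋ x has {foxtrot} ∩ (A ∖ {foxtrot}) = ∅, so x is NOT a limit point.
  x = golf: open {foxtrot, golf} ∋ x has {foxtrot, golf} ∩ (A ∖ {golf}) = ∅, so x is NOT a limit point.
  x = hotel: open {foxtrot, hotel} ∋ x has {foxtrot, hotel} ∩ (A ∖ {hotel}) = ∅, so x is NOT a limit point.
Collecting: A' = ∅.


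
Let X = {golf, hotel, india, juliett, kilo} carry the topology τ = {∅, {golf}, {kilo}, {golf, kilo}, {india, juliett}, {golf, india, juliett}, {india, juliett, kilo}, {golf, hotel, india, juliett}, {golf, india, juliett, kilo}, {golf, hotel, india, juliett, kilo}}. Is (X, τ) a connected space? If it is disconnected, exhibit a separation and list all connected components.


(X, τ) is disconnected; components = [{kilo}, {golf, hotel, india, juliett}].

Find clopen sets (U ∈ τ with X ∖ U ∈ τ):
  U = ∅, X ∖ U = {golf, hotel, india, juliett, kilo} — both open, so U is clopen.
  U = {kilo}, X ∖ U = {golf, hotel, india, juliett} — both open, so U is clopen.
  U = {golf, hotel, india, juliett}, X ∖ U = {kilo} — both open, so U is clopen.
  U = {golf, hotel, india, juliett, kilo}, X ∖ U = ∅ — both open, so U is clopen.
Nontrivial clopen(s) exist: e.g. {golf, hotel, india, juliett}. So (X, τ) is disconnected.
Compute connected components by grouping points that agree on all clopens:
  component: {kilo}
  component: {golf, hotel, india, juliett}


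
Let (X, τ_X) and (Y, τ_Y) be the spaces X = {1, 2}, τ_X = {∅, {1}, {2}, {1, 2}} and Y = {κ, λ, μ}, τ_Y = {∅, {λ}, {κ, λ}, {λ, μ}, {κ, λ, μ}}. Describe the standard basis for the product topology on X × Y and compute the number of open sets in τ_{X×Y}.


Basis B = {∅ × ∅, {1} × {λ}, {2} × {λ}, {1} × {κ, λ}, {1} × {λ, μ}, {1, 2} × {λ}, {2} × {κ, λ}, {2} × {λ, μ}, {1} × {κ, λ, μ}, {2} × {κ, λ, μ}, {1, 2} × {κ, λ}, {1, 2} × {λ, μ}, {1, 2} × {κ, λ, μ}}; |τ_{X×Y}| = 25.

Enumerate products U × V with U ∈ τ_X, V ∈ τ_Y (deduplicated):
  ∅ × ∅ = {} (∅)
  {1} × {λ} = {(1,λ)}
  {2} × {λ} = {(2,λ)}
  {1} × {κ, λ} = {(1,κ), (1,λ)}
  {1} × {λ, μ} = {(1,λ), (1,μ)}
  {1, 2} × {λ} = {(1,λ), (2,λ)}
  {2} × {κ, λ} = {(2,κ), (2,λ)}
  {2} × {λ, μ} = {(2,λ), (2,μ)}
  {1} × {κ, λ, μ} = {(1,κ), (1,λ), (1,μ)}
  {2} × {κ, λ, μ} = {(2,κ), (2,λ), (2,μ)}
  {1, 2} × {κ, λ} = {(1,κ), (1,λ), (2,κ), (2,λ)}
  {1, 2} × {λ, μ} = {(1,λ), (1,μ), (2,λ), (2,μ)}
  {1, 2} × {κ, λ, μ} = {(1,κ), (1,λ), (1,μ), (2,κ), (2,λ), (2,μ)}
These 13 distinct sets form the basis B.
Close under arbitrary unions to get τ_{X×Y}; counting gives |τ_{X×Y}| = 25.


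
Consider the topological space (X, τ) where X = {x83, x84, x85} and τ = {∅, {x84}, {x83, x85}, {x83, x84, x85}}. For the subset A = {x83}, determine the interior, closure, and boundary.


int(A) = ∅, cl(A) = {x83, x85}, ∂A = {x83, x85}.

Closed sets in (X, τ) are complements of opens:
  closed(X, τ) = {∅, {x84}, {x83, x85}, {x83, x84, x85}}.
int(A) = ⋃ {U ∈ τ : U ⊆ A}. Opens contained in A: ∅.
Taking the union of these: int(A) = ∅.
cl(A) = ⋂ {C closed : A ⊆ C}. Closed sets containing A: {x83, x85}, {x83, x84, x85}.
Intersecting these: cl(A) = {x83, x85}.
∂A = cl(A) ∖ int(A) = {x83, x85} ∖ ∅ = {x83, x85}.


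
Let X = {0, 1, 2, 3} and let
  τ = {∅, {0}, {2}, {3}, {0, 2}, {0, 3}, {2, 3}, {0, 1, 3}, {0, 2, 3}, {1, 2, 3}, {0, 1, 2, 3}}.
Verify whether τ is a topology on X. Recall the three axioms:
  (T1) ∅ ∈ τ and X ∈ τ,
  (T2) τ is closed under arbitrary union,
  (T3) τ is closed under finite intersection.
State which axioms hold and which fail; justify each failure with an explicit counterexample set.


τ is NOT a topology on X.

Axiom (T1): ∅ ∈ τ? Yes; X ∈ τ? Yes.
Axiom (T2/T3): check pairwise unions and intersections of members of τ.
Counterexample for (T3): {0, 1, 3} ∩ {1, 2, 3} = {1, 3} ∉ τ. Therefore τ is NOT a topology.


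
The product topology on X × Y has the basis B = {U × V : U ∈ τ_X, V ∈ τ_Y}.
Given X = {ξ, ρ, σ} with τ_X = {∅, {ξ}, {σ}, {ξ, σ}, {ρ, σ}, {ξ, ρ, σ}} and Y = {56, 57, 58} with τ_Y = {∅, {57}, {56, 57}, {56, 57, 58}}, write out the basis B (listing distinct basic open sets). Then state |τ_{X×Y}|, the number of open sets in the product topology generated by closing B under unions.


Basis B = {∅ × ∅, {ξ} × {57}, {σ} × {57}, {ξ} × {56, 57}, {ξ, σ} × {57}, {ρ, σ} × {57}, {σ} × {56, 57}, {ξ} × {56, 57, 58}, {ξ, ρ, σ} × {57}, {σ} × {56, 57, 58}, {ξ, σ} × {56, 57}, {ρ, σ} × {56, 57}, {ξ, σ} × {56, 57, 58}, {ξ, ρ, σ} × {56, 57}, {ρ, σ} × {56, 57, 58}, {ξ, ρ, σ} × {56, 57, 58}}; |τ_{X×Y}| = 40.

Enumerate products U × V with U ∈ τ_X, V ∈ τ_Y (deduplicated):
  ∅ × ∅ = {} (∅)
  {ξ} × {57} = {(ξ,57)}
  {σ} × {57} = {(σ,57)}
  {ξ} × {56, 57} = {(ξ,56), (ξ,57)}
  {ξ, σ} × {57} = {(ξ,57), (σ,57)}
  {ρ, σ} × {57} = {(ρ,57), (σ,57)}
  {σ} × {56, 57} = {(σ,56), (σ,57)}
  {ξ} × {56, 57, 58} = {(ξ,56), (ξ,57), (ξ,58)}
  {ξ, ρ, σ} × {57} = {(ξ,57), (ρ,57), (σ,57)}
  {σ} × {56, 57, 58} = {(σ,56), (σ,57), (σ,58)}
  {ξ, σ} × {56, 57} = {(ξ,56), (ξ,57), (σ,56), (σ,57)}
  {ρ, σ} × {56, 57} = {(ρ,56), (ρ,57), (σ,56), (σ,57)}
  {ξ, σ} × {56, 57, 58} = {(ξ,56), (ξ,57), (ξ,58), (σ,56), (σ,57), (σ,58)}
  {ξ, ρ, σ} × {56, 57} = {(ξ,56), (ξ,57), (ρ,56), (ρ,57), (σ,56), (σ,57)}
  {ρ, σ} × {56, 57, 58} = {(ρ,56), (ρ,57), (ρ,58), (σ,56), (σ,57), (σ,58)}
  {ξ, ρ, σ} × {56, 57, 58} = {(ξ,56), (ξ,57), (ξ,58), (ρ,56), (ρ,57), (ρ,58), (σ,56), (σ,57), (σ,58)}
These 16 distinct sets form the basis B.
Close under arbitrary unions to get τ_{X×Y}; counting gives |τ_{X×Y}| = 40.


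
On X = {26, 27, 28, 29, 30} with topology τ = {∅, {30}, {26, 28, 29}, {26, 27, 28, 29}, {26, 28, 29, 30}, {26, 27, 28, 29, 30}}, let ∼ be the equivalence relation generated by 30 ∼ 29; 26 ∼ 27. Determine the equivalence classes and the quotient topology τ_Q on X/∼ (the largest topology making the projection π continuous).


X/∼ = {[26=27], [28], [29=30]}; |τ_Q| = 2.

Equivalence classes: [26=27], [28], [29=30].
Quotient map π: X → X/∼ sends 26 ↦ [26=27], 27 ↦ [26=27], 28 ↦ [28], 29 ↦ [29=30], 30 ↦ [29=30].
For each subset V ⊆ X/∼, compute π^{-1}(V) ⊆ X and check whether π^{-1}(V) ∈ τ. V is open in τ_Q iff π^{-1}(V) ∈ τ.
  V = {}: π^{-1}(V) = ∅ ∈ τ ✓.
  V = {[26=27]}: π^{-1}(V) = {26, 27} ∉ τ ✗.
  V = {[28]}: π^{-1}(V) = {28} ∉ τ ✗.
  V = {[26=27], [28]}: π^{-1}(V) = {26, 27, 28} ∉ τ ✗.
  V = {[29=30]}: π^{-1}(V) = {29, 30} ∉ τ ✗.
  V = {[26=27], [29=30]}: π^{-1}(V) = {26, 27, 29, 30} ∉ τ ✗.
  V = {[28], [29=30]}: π^{-1}(V) = {28, 29, 30} ∉ τ ✗.
  V = {[26=27], [28], [29=30]}: π^{-1}(V) = {26, 27, 28, 29, 30} ∈ τ ✓.
Open sets in the quotient: τ_Q = {{}, {[26=27], [28], [29=30]}} (2 elements).
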